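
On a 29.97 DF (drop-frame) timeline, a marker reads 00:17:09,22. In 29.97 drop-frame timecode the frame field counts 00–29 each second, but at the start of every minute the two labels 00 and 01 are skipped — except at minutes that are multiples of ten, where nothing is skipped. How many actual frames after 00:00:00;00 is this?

As if non-drop at 30 labels/s: (0 × 3600 + 17 × 60 + 9) × 30 + 22 = 30892.
Minute boundaries passed: 17; those not divisible by 10: 17 − 1 = 16; dropped labels = 2 × 16 = 32.
Actual frame index = 30892 − 32 = 30860.

30860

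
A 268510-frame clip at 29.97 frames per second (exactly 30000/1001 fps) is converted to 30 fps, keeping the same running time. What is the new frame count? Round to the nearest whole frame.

Frames at target rate = 268510 × (30) / (30000/1001) = 26877851/100 ≈ 268778.510.
Nearest whole frame: 268779.

268779 frames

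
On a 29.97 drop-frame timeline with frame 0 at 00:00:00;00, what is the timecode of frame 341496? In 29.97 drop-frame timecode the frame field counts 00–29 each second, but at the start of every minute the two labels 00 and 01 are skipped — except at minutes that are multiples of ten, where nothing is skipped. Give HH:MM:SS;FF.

03:09:54;18

Ten DF minutes hold 17982 frames, so frame 341496 lies in block 18 (frames 323676–341657) with 17820 frames into that block.
The block's first minute is 1800 frames and the rest 1798 each; 17820 frames reaches minute 9, so 18 × 18 + 9 × 2 = 342 labels have been skipped so far.
Adding those back, label number 341496 + 342 = 341838 at 30 labels/s is 11394 s + 18 f = 3 h 9 min 54 s frame 18, i.e. 03:09:54;18.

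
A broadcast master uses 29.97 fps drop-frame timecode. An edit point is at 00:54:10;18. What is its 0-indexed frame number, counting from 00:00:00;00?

97420

Complete 10-minute blocks: 5, each 17982 frames → 89910.
Remaining 4 whole minutes in the current block: 1800 + 3 × 1798 = 7194 frames.
Within the current minute: 10 × 30 + 18 − 2 = 316 (labels ;00/;01 skipped at this minute). Total = 89910 + 7194 + 316 = 97420.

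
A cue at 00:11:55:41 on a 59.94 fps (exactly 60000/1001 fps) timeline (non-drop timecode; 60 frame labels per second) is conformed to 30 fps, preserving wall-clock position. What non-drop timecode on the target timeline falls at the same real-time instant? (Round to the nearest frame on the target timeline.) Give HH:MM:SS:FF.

00:11:56:12

Source frame index: (0×3600 + 11×60 + 55) × 60 + 41 = 42941.
Real time: 42941 / (60000/1001) = 42983941/60000 s.
Target frame: (42983941/60000) × (30) = 42983941/2000 ≈ 21491.970 → 21492.
At 30 labels/s: frame 21492 → 00:11:56:12.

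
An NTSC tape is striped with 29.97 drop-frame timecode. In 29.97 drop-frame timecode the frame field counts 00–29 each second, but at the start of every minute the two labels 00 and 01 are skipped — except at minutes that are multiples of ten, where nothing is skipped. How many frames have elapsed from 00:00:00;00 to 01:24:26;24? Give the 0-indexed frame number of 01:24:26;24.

151852

As if non-drop at 30 labels/s: (1 × 3600 + 24 × 60 + 26) × 30 + 24 = 152004.
Minute boundaries passed: 84; those not divisible by 10: 84 − 8 = 76; dropped labels = 2 × 76 = 152.
Actual frame index = 152004 − 152 = 151852.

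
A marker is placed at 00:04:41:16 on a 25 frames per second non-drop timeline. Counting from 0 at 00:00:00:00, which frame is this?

Total seconds to the label: (0 × 3600 + 4 × 60 + 41) = 281.
Frame index = 281 × 25 + 16 = 7041.

7041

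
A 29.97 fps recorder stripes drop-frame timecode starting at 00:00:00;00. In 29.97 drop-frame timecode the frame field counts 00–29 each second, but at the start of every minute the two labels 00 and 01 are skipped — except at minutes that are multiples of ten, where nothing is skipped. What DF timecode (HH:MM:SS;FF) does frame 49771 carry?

Ten DF minutes hold 17982 frames, so frame 49771 lies in block 2 (frames 35964–53945) with 13807 frames into that block.
The block's first minute is 1800 frames and the rest 1798 each; 13807 frames reaches minute 7, so 2 × 18 + 7 × 2 = 50 labels have been skipped so far.
Adding those back, label number 49771 + 50 = 49821 at 30 labels/s is 1660 s + 21 f = 0 h 27 min 40 s frame 21, i.e. 00:27:40;21.

00:27:40;21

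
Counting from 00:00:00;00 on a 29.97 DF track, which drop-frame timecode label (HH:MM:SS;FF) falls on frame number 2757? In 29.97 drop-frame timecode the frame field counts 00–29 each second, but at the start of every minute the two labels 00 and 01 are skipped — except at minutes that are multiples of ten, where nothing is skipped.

Each 10-minute DF block holds 10 × 60 × 30 − 9 × 2 = 17982 frames. 2757 ÷ 17982 → 0 full blocks, remainder 2757.
Within the partial block the first minute is 1800 frames and each further minute 1798, so 1 further minute boundary passed. Total skipped labels = 18 × 0 + 2 × 1 = 2.
Non-drop label index = 2757 + 2 = 2759; at 30 labels/s that is 00:01:31:29, i.e. DF 00:01:31;29.

00:01:31;29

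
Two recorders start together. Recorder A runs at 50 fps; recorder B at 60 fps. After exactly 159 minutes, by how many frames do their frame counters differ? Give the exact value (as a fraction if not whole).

95400 frames

159 min = 9540 s.
A emits 50 × 9540 = 477000 frames; B emits 60 × 9540 = 572400.
Difference = 95400 frames; B is ahead of A.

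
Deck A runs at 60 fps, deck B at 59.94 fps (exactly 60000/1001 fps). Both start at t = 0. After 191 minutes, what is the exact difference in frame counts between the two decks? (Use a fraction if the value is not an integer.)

191 min = 11460 s.
A emits 60 × 11460 = 687600 frames; B emits 60000/1001 × 11460 = 687600000/1001.
Difference = 687600/1001 frames (≈ 686.9131); B is behind A.

687600/1001 frames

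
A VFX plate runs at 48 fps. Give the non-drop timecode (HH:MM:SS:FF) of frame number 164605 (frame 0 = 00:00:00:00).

164605 ÷ 48 = 3429 full seconds, remainder 13 frames.
3429 s = 0 h 57 min 9 s.
Timecode: 00:57:09:13.

00:57:09:13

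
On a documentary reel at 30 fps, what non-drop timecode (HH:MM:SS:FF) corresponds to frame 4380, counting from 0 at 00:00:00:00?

00:02:26:00

4380 ÷ 30 = 146 full seconds, remainder 0 frames.
146 s = 0 h 2 min 26 s.
Timecode: 00:02:26:00.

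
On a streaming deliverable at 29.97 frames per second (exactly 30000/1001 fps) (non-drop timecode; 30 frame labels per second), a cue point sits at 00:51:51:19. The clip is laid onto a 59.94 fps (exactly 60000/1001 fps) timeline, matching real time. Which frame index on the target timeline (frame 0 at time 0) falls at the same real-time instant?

Source frame index: (0×3600 + 51×60 + 51) × 30 + 19 = 93349.
Real time: 93349 / (30000/1001) = 93442349/30000 s.
Target frame: (93442349/30000) × (60000/1001) = 186698.

frame 186698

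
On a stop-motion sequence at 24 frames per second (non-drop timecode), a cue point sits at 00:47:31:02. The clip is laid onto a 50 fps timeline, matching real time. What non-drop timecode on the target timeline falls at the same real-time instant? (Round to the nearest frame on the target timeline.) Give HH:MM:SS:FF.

Source frame index: (0×3600 + 47×60 + 31) × 24 + 2 = 68426.
Real time: 68426 / (24) = 34213/12 s.
Target frame: (34213/12) × (50) = 855325/6 ≈ 142554.167 → 142554.
At 50 labels/s: frame 142554 → 00:47:31:04.

00:47:31:04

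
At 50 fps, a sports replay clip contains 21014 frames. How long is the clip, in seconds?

420.28 seconds

Running time = 21014 / (50) = 420.28 s.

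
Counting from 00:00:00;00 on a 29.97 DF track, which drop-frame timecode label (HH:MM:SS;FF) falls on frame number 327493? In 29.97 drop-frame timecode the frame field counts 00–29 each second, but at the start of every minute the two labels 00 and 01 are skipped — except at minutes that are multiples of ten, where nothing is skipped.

03:02:07;11

Ten DF minutes hold 17982 frames, so frame 327493 lies in block 18 (frames 323676–341657) with 3817 frames into that block.
The block's first minute is 1800 frames and the rest 1798 each; 3817 frames reaches minute 2, so 18 × 18 + 2 × 2 = 328 labels have been skipped so far.
Adding those back, label number 327493 + 328 = 327821 at 30 labels/s is 10927 s + 11 f = 3 h 2 min 7 s frame 11, i.e. 03:02:07;11.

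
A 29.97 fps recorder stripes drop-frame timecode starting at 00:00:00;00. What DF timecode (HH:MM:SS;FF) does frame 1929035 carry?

Ten DF minutes hold 17982 frames, so frame 1929035 lies in block 107 (frames 1924074–1942055) with 4961 frames into that block.
The block's first minute is 1800 frames and the rest 1798 each; 4961 frames reaches minute 2, so 107 × 18 + 2 × 2 = 1930 labels have been skipped so far.
Adding those back, label number 1929035 + 1930 = 1930965 at 30 labels/s is 64365 s + 15 f = 17 h 52 min 45 s frame 15, i.e. 17:52:45;15.

17:52:45;15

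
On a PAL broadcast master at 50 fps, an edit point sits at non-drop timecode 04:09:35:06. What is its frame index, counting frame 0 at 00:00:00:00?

748756

Total seconds to the label: (4 × 3600 + 9 × 60 + 35) = 14975.
Frame index = 14975 × 50 + 6 = 748756.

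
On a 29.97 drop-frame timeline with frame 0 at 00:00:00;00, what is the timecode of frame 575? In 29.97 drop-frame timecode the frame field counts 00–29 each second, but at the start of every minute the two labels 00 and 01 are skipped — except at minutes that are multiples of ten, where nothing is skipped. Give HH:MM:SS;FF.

00:00:19;05

Ten DF minutes hold 17982 frames, so frame 575 lies in block 0 (frames 0–17981) with 575 frames into that block.
The block's first minute is 1800 frames and the rest 1798 each; 575 frames reaches minute 0, so 0 × 18 + 0 × 2 = 0 labels have been skipped so far.
Adding those back, label number 575 + 0 = 575 at 30 labels/s is 19 s + 5 f = 0 h 0 min 19 s frame 5, i.e. 00:00:19;05.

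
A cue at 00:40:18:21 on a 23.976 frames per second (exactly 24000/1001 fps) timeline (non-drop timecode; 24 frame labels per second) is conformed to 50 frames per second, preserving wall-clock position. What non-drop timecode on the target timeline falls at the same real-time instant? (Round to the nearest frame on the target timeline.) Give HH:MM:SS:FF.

00:40:21:15

Source frame index: (0×3600 + 40×60 + 18) × 24 + 21 = 58053.
Real time: 58053 / (24000/1001) = 19370351/8000 s.
Target frame: (19370351/8000) × (50) = 19370351/160 ≈ 121064.694 → 121065.
At 50 labels/s: frame 121065 → 00:40:21:15.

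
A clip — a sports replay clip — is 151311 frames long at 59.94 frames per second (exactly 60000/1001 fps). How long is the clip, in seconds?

2524.37185 seconds

Running time = 151311 / (60000/1001) = 2524.37185 s.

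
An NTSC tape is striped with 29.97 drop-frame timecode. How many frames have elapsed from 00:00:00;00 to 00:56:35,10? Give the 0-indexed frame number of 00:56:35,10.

101758

As if non-drop at 30 labels/s: (0 × 3600 + 56 × 60 + 35) × 30 + 10 = 101860.
Minute boundaries passed: 56; those not divisible by 10: 56 − 5 = 51; dropped labels = 2 × 51 = 102.
Actual frame index = 101860 − 102 = 101758.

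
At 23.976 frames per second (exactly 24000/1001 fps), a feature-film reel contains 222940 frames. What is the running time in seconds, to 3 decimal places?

9298.456 seconds

Running time = 222940 × 1001/24000 = 11158147/1200 s ≈ 9298.456 s.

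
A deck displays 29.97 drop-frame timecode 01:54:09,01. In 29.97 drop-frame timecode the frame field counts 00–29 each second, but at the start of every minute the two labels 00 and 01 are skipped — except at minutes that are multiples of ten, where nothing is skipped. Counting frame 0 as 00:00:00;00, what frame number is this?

Complete 10-minute blocks: 11, each 17982 frames → 197802.
Remaining 4 whole minutes in the current block: 1800 + 3 × 1798 = 7194 frames.
Within the current minute: 9 × 30 + 1 − 2 = 269 (labels ;00/;01 skipped at this minute). Total = 197802 + 7194 + 269 = 205265.

205265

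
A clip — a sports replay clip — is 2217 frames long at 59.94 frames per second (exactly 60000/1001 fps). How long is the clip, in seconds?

36.98695 seconds

Running time = 2217 / (60000/1001) = 36.98695 s.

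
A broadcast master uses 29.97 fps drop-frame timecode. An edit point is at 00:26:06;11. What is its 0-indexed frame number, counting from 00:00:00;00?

Complete 10-minute blocks: 2, each 17982 frames → 35964.
Remaining 6 whole minutes in the current block: 1800 + 5 × 1798 = 10790 frames.
Within the current minute: 6 × 30 + 11 − 2 = 189 (labels ;00/;01 skipped at this minute). Total = 35964 + 10790 + 189 = 46943.

46943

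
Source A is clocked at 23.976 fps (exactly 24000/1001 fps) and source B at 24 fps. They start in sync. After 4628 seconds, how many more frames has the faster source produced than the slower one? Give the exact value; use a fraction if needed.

8544/77 frames

A emits 24000/1001 × 4628 = 8544000/77 frames; B emits 24 × 4628 = 111072.
Difference = 8544/77 frames (≈ 110.9610); B is ahead of A.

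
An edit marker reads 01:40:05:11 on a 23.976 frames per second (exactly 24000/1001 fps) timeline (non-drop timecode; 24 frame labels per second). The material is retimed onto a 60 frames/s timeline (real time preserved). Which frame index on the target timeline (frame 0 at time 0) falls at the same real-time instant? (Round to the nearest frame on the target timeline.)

frame 360688

Source frame index: (1×3600 + 40×60 + 5) × 24 + 11 = 144131.
Real time: 144131 / (24000/1001) = 144275131/24000 s.
Target frame: (144275131/24000) × (60) = 144275131/400 ≈ 360687.828 → 360688.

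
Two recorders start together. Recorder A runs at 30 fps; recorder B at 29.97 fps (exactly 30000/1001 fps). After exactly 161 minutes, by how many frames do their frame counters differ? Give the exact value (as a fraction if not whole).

41400/143 frames

161 min = 9660 s.
A emits 30 × 9660 = 289800 frames; B emits 30000/1001 × 9660 = 41400000/143.
Difference = 41400/143 frames (≈ 289.5105); B is behind A.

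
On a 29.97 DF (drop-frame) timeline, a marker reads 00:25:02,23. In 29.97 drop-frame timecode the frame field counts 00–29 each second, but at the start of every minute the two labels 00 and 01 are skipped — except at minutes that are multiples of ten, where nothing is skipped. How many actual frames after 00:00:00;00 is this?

As if non-drop at 30 labels/s: (0 × 3600 + 25 × 60 + 2) × 30 + 23 = 45083.
Minute boundaries passed: 25; those not divisible by 10: 25 − 2 = 23; dropped labels = 2 × 23 = 46.
Actual frame index = 45083 − 46 = 45037.

45037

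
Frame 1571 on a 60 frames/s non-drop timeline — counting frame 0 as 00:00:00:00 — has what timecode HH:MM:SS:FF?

00:00:26:11

1571 ÷ 60 = 26 full seconds, remainder 11 frames.
26 s = 0 h 0 min 26 s.
Timecode: 00:00:26:11.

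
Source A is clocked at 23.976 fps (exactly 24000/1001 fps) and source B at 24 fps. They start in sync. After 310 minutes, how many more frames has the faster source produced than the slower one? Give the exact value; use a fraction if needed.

310 min = 18600 s.
A emits 24000/1001 × 18600 = 446400000/1001 frames; B emits 24 × 18600 = 446400.
Difference = 446400/1001 frames (≈ 445.9540); B is ahead of A.

446400/1001 frames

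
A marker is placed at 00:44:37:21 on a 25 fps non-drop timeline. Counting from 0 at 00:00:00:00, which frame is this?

Total seconds to the label: (0 × 3600 + 44 × 60 + 37) = 2677.
Frame index = 2677 × 25 + 21 = 66946.

66946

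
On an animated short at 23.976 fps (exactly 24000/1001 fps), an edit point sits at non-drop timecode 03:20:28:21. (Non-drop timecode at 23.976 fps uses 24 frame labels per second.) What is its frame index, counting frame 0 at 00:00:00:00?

Total seconds to the label: (3 × 3600 + 20 × 60 + 28) = 12028.
Frame index = 12028 × 24 + 21 = 288693.

288693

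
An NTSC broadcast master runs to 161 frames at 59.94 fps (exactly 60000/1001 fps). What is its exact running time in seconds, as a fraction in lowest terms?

161161/60000 seconds

Running time = 161 ÷ (60000/1001) = 161 × 1001/60000 = 161161/60000 s.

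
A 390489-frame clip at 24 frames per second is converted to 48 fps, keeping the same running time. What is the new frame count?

780978 frames

Target frames = source frames × (target rate / source rate) = 390489 × (48)/(24) = 390489 × 2 = 780978.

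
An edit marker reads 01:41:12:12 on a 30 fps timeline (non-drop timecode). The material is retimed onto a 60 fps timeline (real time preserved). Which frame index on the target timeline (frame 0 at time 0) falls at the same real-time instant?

Source frame index: (1×3600 + 41×60 + 12) × 30 + 12 = 182172.
Real time: 182172 / (30) = 30362/5 s.
Target frame: (30362/5) × (60) = 364344.

frame 364344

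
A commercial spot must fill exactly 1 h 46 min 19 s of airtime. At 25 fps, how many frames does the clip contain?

159475 frames

1 h 46 min 19 s = 6379 s.
Frames = 6379 × 25 = 159475.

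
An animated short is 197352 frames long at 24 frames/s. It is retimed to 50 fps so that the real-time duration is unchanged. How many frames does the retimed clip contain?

411150 frames

Target frames = source frames × (target rate / source rate) = 197352 × (50)/(24) = 197352 × 25/12 = 411150.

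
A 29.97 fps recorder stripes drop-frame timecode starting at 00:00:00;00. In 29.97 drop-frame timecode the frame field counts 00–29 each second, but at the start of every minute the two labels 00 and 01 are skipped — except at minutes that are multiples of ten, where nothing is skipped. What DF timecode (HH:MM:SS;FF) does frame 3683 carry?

Ten DF minutes hold 17982 frames, so frame 3683 lies in block 0 (frames 0–17981) with 3683 frames into that block.
The block's first minute is 1800 frames and the rest 1798 each; 3683 frames reaches minute 2, so 0 × 18 + 2 × 2 = 4 labels have been skipped so far.
Adding those back, label number 3683 + 4 = 3687 at 30 labels/s is 122 s + 27 f = 0 h 2 min 2 s frame 27, i.e. 00:02:02;27.

00:02:02;27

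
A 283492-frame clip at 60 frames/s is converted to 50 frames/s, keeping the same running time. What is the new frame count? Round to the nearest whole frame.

236243 frames

Frames at target rate = 283492 × (50) / (60) = 708730/3 ≈ 236243.333.
Nearest whole frame: 236243.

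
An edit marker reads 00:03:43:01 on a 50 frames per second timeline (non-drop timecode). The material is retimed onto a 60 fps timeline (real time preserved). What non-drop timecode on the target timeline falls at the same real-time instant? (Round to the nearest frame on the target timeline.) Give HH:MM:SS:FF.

00:03:43:01

Source frame index: (0×3600 + 3×60 + 43) × 50 + 1 = 11151.
Real time: 11151 / (50) = 11151/50 s.
Target frame: (11151/50) × (60) = 66906/5 ≈ 13381.200 → 13381.
At 60 labels/s: frame 13381 → 00:03:43:01.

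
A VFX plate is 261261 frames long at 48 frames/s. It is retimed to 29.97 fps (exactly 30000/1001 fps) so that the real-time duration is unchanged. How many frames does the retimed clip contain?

Target frames = source frames × (target rate / source rate) = 261261 × (30000/1001)/(48) = 261261 × 625/1001 = 163125.

163125 frames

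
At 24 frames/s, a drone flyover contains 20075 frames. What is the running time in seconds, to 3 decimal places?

Running time = 20075 × 1/24 = 20075/24 s ≈ 836.458 s.

836.458 seconds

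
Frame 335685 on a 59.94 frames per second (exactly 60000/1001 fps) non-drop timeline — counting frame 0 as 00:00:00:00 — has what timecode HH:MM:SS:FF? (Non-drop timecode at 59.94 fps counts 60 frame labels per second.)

335685 ÷ 60 = 5594 full seconds, remainder 45 frames.
5594 s = 1 h 33 min 14 s.
Timecode: 01:33:14:45.

01:33:14:45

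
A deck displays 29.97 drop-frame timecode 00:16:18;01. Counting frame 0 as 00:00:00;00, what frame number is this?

29311

Complete 10-minute blocks: 1, each 17982 frames → 17982.
Remaining 6 whole minutes in the current block: 1800 + 5 × 1798 = 10790 frames.
Within the current minute: 18 × 30 + 1 − 2 = 539 (labels ;00/;01 skipped at this minute). Total = 17982 + 10790 + 539 = 29311.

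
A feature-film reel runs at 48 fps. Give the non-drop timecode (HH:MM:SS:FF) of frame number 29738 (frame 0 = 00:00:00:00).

00:10:19:26

29738 ÷ 48 = 619 full seconds, remainder 26 frames.
619 s = 0 h 10 min 19 s.
Timecode: 00:10:19:26.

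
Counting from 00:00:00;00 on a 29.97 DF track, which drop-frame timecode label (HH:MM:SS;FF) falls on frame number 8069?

00:04:29;07

Ten DF minutes hold 17982 frames, so frame 8069 lies in block 0 (frames 0–17981) with 8069 frames into that block.
The block's first minute is 1800 frames and the rest 1798 each; 8069 frames reaches minute 4, so 0 × 18 + 4 × 2 = 8 labels have been skipped so far.
Adding those back, label number 8069 + 8 = 8077 at 30 labels/s is 269 s + 7 f = 0 h 4 min 29 s frame 7, i.e. 00:04:29;07.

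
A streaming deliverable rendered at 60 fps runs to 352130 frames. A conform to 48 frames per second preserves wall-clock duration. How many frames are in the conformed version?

Target frames = source frames × (target rate / source rate) = 352130 × (48)/(60) = 352130 × 4/5 = 281704.

281704 frames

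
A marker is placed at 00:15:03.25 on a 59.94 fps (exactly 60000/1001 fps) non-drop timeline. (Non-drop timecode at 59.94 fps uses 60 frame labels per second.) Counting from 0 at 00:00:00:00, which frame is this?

Total seconds to the label: (0 × 3600 + 15 × 60 + 3) = 903.
Frame index = 903 × 60 + 25 = 54205.

frame 54205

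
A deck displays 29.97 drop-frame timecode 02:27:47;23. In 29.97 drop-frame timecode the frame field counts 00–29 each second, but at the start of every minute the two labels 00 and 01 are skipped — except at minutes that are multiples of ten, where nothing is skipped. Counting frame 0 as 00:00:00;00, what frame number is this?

265767

As if non-drop at 30 labels/s: (2 × 3600 + 27 × 60 + 47) × 30 + 23 = 266033.
Minute boundaries passed: 147; those not divisible by 10: 147 − 14 = 133; dropped labels = 2 × 133 = 266.
Actual frame index = 266033 − 266 = 265767.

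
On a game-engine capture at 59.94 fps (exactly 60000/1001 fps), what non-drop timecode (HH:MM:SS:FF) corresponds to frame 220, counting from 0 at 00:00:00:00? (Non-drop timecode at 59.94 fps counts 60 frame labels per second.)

00:00:03:40

220 ÷ 60 = 3 full seconds, remainder 40 frames.
3 s = 0 h 0 min 3 s.
Timecode: 00:00:03:40.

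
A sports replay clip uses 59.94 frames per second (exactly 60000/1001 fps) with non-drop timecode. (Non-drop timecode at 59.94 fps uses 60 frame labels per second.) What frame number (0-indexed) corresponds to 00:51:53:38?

Total seconds to the label: (0 × 3600 + 51 × 60 + 53) = 3113.
Frame index = 3113 × 60 + 38 = 186818.

186818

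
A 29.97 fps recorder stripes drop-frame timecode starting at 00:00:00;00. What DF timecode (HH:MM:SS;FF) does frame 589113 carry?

05:27:36;23

Ten DF minutes hold 17982 frames, so frame 589113 lies in block 32 (frames 575424–593405) with 13689 frames into that block.
The block's first minute is 1800 frames and the rest 1798 each; 13689 frames reaches minute 7, so 32 × 18 + 7 × 2 = 590 labels have been skipped so far.
Adding those back, label number 589113 + 590 = 589703 at 30 labels/s is 19656 s + 23 f = 5 h 27 min 36 s frame 23, i.e. 05:27:36;23.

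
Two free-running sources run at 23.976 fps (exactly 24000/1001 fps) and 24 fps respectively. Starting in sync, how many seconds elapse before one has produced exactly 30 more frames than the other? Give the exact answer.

The gap grows by |24 − 24000/1001| = 24/1001 frames per second.
Time for a 30-frame gap: 30 ÷ (24/1001) = 1251.25 s.

1251.25 seconds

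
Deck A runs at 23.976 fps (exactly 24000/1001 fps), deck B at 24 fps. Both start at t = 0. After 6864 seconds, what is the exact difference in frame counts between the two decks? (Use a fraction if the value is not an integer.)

1152/7 frames

A emits 24000/1001 × 6864 = 1152000/7 frames; B emits 24 × 6864 = 164736.
Difference = 1152/7 frames (≈ 164.5714); B is ahead of A.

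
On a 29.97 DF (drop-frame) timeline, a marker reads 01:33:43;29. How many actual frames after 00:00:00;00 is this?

168551

As if non-drop at 30 labels/s: (1 × 3600 + 33 × 60 + 43) × 30 + 29 = 168719.
Minute boundaries passed: 93; those not divisible by 10: 93 − 9 = 84; dropped labels = 2 × 84 = 168.
Actual frame index = 168719 − 168 = 168551.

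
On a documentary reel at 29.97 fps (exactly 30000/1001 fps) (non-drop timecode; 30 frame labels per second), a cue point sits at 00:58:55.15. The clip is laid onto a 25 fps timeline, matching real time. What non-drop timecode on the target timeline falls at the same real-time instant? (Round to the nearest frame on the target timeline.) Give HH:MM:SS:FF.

00:58:59:01

Source frame index: (0×3600 + 58×60 + 55) × 30 + 15 = 106065.
Real time: 106065 / (30000/1001) = 7078071/2000 s.
Target frame: (7078071/2000) × (25) = 7078071/80 ≈ 88475.887 → 88476.
At 25 labels/s: frame 88476 → 00:58:59:01.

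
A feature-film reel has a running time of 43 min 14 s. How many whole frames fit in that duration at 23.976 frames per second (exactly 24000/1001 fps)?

62193 frames

43 min 14 s = 2594 s.
Frames = 2594 × 24000/1001 = 62256000/1001 ≈ 62193.8062.
Complete frames: 62193.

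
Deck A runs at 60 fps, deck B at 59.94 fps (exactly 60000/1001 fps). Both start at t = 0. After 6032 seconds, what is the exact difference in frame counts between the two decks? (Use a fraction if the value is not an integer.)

27840/77 frames

A emits 60 × 6032 = 361920 frames; B emits 60000/1001 × 6032 = 27840000/77.
Difference = 27840/77 frames (≈ 361.5584); B is behind A.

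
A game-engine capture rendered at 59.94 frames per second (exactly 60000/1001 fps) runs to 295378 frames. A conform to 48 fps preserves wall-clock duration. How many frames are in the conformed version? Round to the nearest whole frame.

Frames at target rate = 295378 × (48) / (60000/1001) = 147836689/625 ≈ 236538.702.
Nearest whole frame: 236539.

236539 frames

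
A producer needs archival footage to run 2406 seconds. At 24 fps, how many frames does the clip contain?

Frames = 2406 × 24 = 57744.

57744 frames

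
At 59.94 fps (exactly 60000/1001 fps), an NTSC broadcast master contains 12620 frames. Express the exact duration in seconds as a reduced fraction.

Running time = 12620 ÷ (60000/1001) = 12620 × 1001/60000 = 631631/3000 s.

631631/3000 seconds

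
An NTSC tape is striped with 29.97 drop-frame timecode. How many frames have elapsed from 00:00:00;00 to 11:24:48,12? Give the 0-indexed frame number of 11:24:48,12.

1231420

Complete 10-minute blocks: 68, each 17982 frames → 1222776.
Remaining 4 whole minutes in the current block: 1800 + 3 × 1798 = 7194 frames.
Within the current minute: 48 × 30 + 12 − 2 = 1450 (labels ;00/;01 skipped at this minute). Total = 1222776 + 7194 + 1450 = 1231420.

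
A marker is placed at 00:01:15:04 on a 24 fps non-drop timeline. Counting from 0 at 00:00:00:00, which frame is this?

Total seconds to the label: (0 × 3600 + 1 × 60 + 15) = 75.
Frame index = 75 × 24 + 4 = 1804.

frame 1804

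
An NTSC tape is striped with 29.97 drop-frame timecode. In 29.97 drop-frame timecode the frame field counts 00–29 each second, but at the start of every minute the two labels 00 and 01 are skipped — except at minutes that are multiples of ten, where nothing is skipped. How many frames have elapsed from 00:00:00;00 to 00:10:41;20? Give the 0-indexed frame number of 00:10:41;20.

19232

As if non-drop at 30 labels/s: (0 × 3600 + 10 × 60 + 41) × 30 + 20 = 19250.
Minute boundaries passed: 10; those not divisible by 10: 10 − 1 = 9; dropped labels = 2 × 9 = 18.
Actual frame index = 19250 − 18 = 19232.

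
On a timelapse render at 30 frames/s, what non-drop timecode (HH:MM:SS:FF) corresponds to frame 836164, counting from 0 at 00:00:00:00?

836164 ÷ 30 = 27872 full seconds, remainder 4 frames.
27872 s = 7 h 44 min 32 s.
Timecode: 07:44:32:04.

07:44:32:04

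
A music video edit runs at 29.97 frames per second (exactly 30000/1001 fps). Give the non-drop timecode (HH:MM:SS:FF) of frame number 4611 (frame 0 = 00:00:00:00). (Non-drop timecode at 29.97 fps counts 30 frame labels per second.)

00:02:33:21

4611 ÷ 30 = 153 full seconds, remainder 21 frames.
153 s = 0 h 2 min 33 s.
Timecode: 00:02:33:21.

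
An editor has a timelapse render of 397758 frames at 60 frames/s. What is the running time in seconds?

Running time = 397758 / (60) = 6629.3 s.

6629.3 seconds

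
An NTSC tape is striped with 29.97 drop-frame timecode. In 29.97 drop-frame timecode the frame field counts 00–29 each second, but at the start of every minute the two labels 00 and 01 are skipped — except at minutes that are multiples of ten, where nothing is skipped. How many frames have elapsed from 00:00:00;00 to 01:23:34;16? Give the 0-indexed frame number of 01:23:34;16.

150286

As if non-drop at 30 labels/s: (1 × 3600 + 23 × 60 + 34) × 30 + 16 = 150436.
Minute boundaries passed: 83; those not divisible by 10: 83 − 8 = 75; dropped labels = 2 × 75 = 150.
Actual frame index = 150436 − 150 = 150286.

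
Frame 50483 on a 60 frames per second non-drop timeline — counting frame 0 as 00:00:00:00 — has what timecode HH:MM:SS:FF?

50483 ÷ 60 = 841 full seconds, remainder 23 frames.
841 s = 0 h 14 min 1 s.
Timecode: 00:14:01:23.

00:14:01:23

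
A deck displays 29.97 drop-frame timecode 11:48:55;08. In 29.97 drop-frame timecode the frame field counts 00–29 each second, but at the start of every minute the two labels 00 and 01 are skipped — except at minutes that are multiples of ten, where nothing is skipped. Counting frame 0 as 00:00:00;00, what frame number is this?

1274782

As if non-drop at 30 labels/s: (11 × 3600 + 48 × 60 + 55) × 30 + 8 = 1276058.
Minute boundaries passed: 708; those not divisible by 10: 708 − 70 = 638; dropped labels = 2 × 638 = 1276.
Actual frame index = 1276058 − 1276 = 1274782.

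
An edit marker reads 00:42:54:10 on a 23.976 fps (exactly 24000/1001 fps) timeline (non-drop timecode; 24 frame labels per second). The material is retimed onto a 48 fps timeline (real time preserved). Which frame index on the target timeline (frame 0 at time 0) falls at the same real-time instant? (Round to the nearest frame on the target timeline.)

frame 123696

Source frame index: (0×3600 + 42×60 + 54) × 24 + 10 = 61786.
Real time: 61786 / (24000/1001) = 30923893/12000 s.
Target frame: (30923893/12000) × (48) = 30923893/250 ≈ 123695.572 → 123696.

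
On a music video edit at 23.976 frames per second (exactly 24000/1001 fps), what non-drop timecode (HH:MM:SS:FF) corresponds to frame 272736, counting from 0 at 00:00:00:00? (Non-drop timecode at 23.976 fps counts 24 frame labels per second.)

03:09:24:00

272736 ÷ 24 = 11364 full seconds, remainder 0 frames.
11364 s = 3 h 9 min 24 s.
Timecode: 03:09:24:00.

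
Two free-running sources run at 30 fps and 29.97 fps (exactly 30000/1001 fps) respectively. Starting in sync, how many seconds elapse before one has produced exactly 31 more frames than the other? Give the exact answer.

31031/30 seconds

The gap grows by |30000/1001 − 30| = 30/1001 frames per second.
Time for a 31-frame gap: 31 ÷ (30/1001) = 31031/30 s.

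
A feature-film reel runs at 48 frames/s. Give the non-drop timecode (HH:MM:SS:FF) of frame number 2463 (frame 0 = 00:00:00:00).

2463 ÷ 48 = 51 full seconds, remainder 15 frames.
51 s = 0 h 0 min 51 s.
Timecode: 00:00:51:15.

00:00:51:15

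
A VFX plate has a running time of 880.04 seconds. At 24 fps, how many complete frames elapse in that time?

21120 frames

Frames = 880.04 × 24 = 528024/25 ≈ 21120.9600.
Complete frames: 21120.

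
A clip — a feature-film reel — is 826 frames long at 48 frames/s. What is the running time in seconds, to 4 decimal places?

Running time = 826 × 1/48 = 413/24 s ≈ 17.2083 s.

17.2083 seconds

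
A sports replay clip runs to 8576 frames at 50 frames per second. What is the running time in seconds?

Running time = 8576 / (50) = 171.52 s.

171.52 seconds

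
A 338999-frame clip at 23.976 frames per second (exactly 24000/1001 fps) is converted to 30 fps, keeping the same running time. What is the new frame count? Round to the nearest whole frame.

Frames at target rate = 338999 × (30) / (24000/1001) = 339337999/800 ≈ 424172.499.
Nearest whole frame: 424172.

424172 frames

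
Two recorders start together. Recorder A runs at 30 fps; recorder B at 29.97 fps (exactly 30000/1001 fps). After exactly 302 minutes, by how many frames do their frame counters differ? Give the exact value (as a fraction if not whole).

543600/1001 frames

302 min = 18120 s.
A emits 30 × 18120 = 543600 frames; B emits 30000/1001 × 18120 = 543600000/1001.
Difference = 543600/1001 frames (≈ 543.0569); B is behind A.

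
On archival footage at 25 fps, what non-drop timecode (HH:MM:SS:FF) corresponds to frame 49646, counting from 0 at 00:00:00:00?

49646 ÷ 25 = 1985 full seconds, remainder 21 frames.
1985 s = 0 h 33 min 5 s.
Timecode: 00:33:05:21.

00:33:05:21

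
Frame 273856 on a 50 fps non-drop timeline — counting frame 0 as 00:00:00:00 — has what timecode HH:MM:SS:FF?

01:31:17:06

273856 ÷ 50 = 5477 full seconds, remainder 6 frames.
5477 s = 1 h 31 min 17 s.
Timecode: 01:31:17:06.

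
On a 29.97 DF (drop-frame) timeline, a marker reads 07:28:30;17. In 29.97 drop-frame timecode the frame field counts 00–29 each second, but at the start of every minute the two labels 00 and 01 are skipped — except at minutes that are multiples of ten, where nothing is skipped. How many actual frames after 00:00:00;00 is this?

806509

Complete 10-minute blocks: 44, each 17982 frames → 791208.
Remaining 8 whole minutes in the current block: 1800 + 7 × 1798 = 14386 frames.
Within the current minute: 30 × 30 + 17 − 2 = 915 (labels ;00/;01 skipped at this minute). Total = 791208 + 14386 + 915 = 806509.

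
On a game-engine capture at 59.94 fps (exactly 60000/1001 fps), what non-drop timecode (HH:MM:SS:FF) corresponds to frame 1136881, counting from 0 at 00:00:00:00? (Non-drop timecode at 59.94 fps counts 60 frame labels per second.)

1136881 ÷ 60 = 18948 full seconds, remainder 1 frame.
18948 s = 5 h 15 min 48 s.
Timecode: 05:15:48:01.

05:15:48:01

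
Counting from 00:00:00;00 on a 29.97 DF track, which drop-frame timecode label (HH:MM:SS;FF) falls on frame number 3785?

00:02:06;09

Each 10-minute DF block holds 10 × 60 × 30 − 9 × 2 = 17982 frames. 3785 ÷ 17982 → 0 full blocks, remainder 3785.
Within the partial block the first minute is 1800 frames and each further minute 1798, so 2 further minute boundaries passed. Total skipped labels = 18 × 0 + 2 × 2 = 4.
Non-drop label index = 3785 + 4 = 3789; at 30 labels/s that is 00:02:06:09, i.e. DF 00:02:06;09.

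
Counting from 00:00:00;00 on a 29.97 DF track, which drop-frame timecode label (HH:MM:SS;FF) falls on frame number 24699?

Ten DF minutes hold 17982 frames, so frame 24699 lies in block 1 (frames 17982–35963) with 6717 frames into that block.
The block's first minute is 1800 frames and the rest 1798 each; 6717 frames reaches minute 3, so 1 × 18 + 3 × 2 = 24 labels have been skipped so far.
Adding those back, label number 24699 + 24 = 24723 at 30 labels/s is 824 s + 3 f = 0 h 13 min 44 s frame 3, i.e. 00:13:44;03.

00:13:44;03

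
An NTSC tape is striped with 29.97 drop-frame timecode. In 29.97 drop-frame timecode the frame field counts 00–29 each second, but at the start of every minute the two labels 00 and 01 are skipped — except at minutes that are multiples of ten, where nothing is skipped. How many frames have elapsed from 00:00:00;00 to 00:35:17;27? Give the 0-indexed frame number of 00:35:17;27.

Complete 10-minute blocks: 3, each 17982 frames → 53946.
Remaining 5 whole minutes in the current block: 1800 + 4 × 1798 = 8992 frames.
Within the current minute: 17 × 30 + 27 − 2 = 535 (labels ;00/;01 skipped at this minute). Total = 53946 + 8992 + 535 = 63473.

63473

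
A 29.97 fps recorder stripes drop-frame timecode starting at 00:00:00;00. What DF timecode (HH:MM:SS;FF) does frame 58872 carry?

Each 10-minute DF block holds 10 × 60 × 30 − 9 × 2 = 17982 frames. 58872 ÷ 17982 → 3 full blocks, remainder 4926.
Within the partial block the first minute is 1800 frames and each further minute 1798, so 2 further minute boundaries passed. Total skipped labels = 18 × 3 + 2 × 2 = 58.
Non-drop label index = 58872 + 58 = 58930; at 30 labels/s that is 00:32:44:10, i.e. DF 00:32:44;10.

00:32:44;10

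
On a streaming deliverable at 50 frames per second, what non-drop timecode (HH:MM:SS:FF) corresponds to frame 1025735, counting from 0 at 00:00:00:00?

1025735 ÷ 50 = 20514 full seconds, remainder 35 frames.
20514 s = 5 h 41 min 54 s.
Timecode: 05:41:54:35.

05:41:54:35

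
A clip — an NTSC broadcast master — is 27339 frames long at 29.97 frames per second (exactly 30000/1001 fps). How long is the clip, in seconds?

Running time = 27339 / (30000/1001) = 912.2113 s.

912.2113 seconds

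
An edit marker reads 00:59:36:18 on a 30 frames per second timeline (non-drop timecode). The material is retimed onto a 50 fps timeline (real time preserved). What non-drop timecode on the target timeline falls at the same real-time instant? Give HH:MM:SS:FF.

Source frame index: (0×3600 + 59×60 + 36) × 30 + 18 = 107298.
Real time: 107298 / (30) = 17883/5 s.
Target frame: (17883/5) × (50) = 178830.
At 50 labels/s: frame 178830 → 00:59:36:30.

00:59:36:30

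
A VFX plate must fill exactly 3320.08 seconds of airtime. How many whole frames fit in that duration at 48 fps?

159363 frames

Frames = 3320.08 × 48 = 3984096/25 ≈ 159363.8400.
Complete frames: 159363.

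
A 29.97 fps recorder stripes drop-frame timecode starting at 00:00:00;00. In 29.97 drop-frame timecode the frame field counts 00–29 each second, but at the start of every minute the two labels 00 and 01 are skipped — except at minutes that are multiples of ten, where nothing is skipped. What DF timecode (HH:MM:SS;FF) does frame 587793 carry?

05:26:52;21

Ten DF minutes hold 17982 frames, so frame 587793 lies in block 32 (frames 575424–593405) with 12369 frames into that block.
The block's first minute is 1800 frames and the rest 1798 each; 12369 frames reaches minute 6, so 32 × 18 + 6 × 2 = 588 labels have been skipped so far.
Adding those back, label number 587793 + 588 = 588381 at 30 labels/s is 19612 s + 21 f = 5 h 26 min 52 s frame 21, i.e. 05:26:52;21.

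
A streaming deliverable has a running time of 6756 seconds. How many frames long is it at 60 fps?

Frames = 6756 × 60 = 405360.

405360 frames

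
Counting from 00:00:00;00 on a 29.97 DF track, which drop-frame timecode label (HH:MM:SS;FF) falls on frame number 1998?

00:01:06;20

Ten DF minutes hold 17982 frames, so frame 1998 lies in block 0 (frames 0–17981) with 1998 frames into that block.
The block's first minute is 1800 frames and the rest 1798 each; 1998 frames reaches minute 1, so 0 × 18 + 1 × 2 = 2 labels have been skipped so far.
Adding those back, label number 1998 + 2 = 2000 at 30 labels/s is 66 s + 20 f = 0 h 1 min 6 s frame 20, i.e. 00:01:06;20.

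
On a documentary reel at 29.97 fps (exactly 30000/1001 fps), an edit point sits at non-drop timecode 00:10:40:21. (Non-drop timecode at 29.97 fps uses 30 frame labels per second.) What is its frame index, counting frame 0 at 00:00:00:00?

frame 19221

Total seconds to the label: (0 × 3600 + 10 × 60 + 40) = 640.
Frame index = 640 × 30 + 21 = 19221.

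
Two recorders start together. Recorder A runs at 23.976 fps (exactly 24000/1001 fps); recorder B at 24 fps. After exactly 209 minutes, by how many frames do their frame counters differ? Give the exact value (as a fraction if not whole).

27360/91 frames

209 min = 12540 s.
A emits 24000/1001 × 12540 = 27360000/91 frames; B emits 24 × 12540 = 300960.
Difference = 27360/91 frames (≈ 300.6593); B is ahead of A.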